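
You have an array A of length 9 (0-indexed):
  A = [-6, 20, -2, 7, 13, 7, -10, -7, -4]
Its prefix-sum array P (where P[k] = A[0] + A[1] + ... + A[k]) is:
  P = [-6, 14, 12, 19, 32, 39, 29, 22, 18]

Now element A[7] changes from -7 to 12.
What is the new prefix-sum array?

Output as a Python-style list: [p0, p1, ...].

Answer: [-6, 14, 12, 19, 32, 39, 29, 41, 37]

Derivation:
Change: A[7] -7 -> 12, delta = 19
P[k] for k < 7: unchanged (A[7] not included)
P[k] for k >= 7: shift by delta = 19
  P[0] = -6 + 0 = -6
  P[1] = 14 + 0 = 14
  P[2] = 12 + 0 = 12
  P[3] = 19 + 0 = 19
  P[4] = 32 + 0 = 32
  P[5] = 39 + 0 = 39
  P[6] = 29 + 0 = 29
  P[7] = 22 + 19 = 41
  P[8] = 18 + 19 = 37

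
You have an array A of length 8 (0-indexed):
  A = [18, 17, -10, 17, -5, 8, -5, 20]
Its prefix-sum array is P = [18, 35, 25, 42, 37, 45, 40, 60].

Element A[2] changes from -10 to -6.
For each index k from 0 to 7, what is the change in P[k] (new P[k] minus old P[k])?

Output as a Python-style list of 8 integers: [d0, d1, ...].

Element change: A[2] -10 -> -6, delta = 4
For k < 2: P[k] unchanged, delta_P[k] = 0
For k >= 2: P[k] shifts by exactly 4
Delta array: [0, 0, 4, 4, 4, 4, 4, 4]

Answer: [0, 0, 4, 4, 4, 4, 4, 4]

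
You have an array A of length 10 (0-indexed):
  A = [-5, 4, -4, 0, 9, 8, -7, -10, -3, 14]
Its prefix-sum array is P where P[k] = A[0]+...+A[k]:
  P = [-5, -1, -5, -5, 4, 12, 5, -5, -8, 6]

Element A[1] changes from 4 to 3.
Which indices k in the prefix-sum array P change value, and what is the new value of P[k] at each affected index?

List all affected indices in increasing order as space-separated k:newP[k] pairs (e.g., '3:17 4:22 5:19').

P[k] = A[0] + ... + A[k]
P[k] includes A[1] iff k >= 1
Affected indices: 1, 2, ..., 9; delta = -1
  P[1]: -1 + -1 = -2
  P[2]: -5 + -1 = -6
  P[3]: -5 + -1 = -6
  P[4]: 4 + -1 = 3
  P[5]: 12 + -1 = 11
  P[6]: 5 + -1 = 4
  P[7]: -5 + -1 = -6
  P[8]: -8 + -1 = -9
  P[9]: 6 + -1 = 5

Answer: 1:-2 2:-6 3:-6 4:3 5:11 6:4 7:-6 8:-9 9:5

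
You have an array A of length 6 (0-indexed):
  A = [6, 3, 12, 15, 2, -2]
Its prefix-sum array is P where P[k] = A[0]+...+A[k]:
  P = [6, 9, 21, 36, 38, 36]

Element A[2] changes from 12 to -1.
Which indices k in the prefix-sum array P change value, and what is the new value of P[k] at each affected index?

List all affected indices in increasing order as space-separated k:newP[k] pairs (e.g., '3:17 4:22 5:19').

P[k] = A[0] + ... + A[k]
P[k] includes A[2] iff k >= 2
Affected indices: 2, 3, ..., 5; delta = -13
  P[2]: 21 + -13 = 8
  P[3]: 36 + -13 = 23
  P[4]: 38 + -13 = 25
  P[5]: 36 + -13 = 23

Answer: 2:8 3:23 4:25 5:23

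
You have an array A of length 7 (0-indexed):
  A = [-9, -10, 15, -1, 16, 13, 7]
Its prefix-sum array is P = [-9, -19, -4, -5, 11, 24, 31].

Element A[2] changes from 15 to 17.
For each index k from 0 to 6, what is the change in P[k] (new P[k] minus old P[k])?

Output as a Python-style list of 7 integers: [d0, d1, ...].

Answer: [0, 0, 2, 2, 2, 2, 2]

Derivation:
Element change: A[2] 15 -> 17, delta = 2
For k < 2: P[k] unchanged, delta_P[k] = 0
For k >= 2: P[k] shifts by exactly 2
Delta array: [0, 0, 2, 2, 2, 2, 2]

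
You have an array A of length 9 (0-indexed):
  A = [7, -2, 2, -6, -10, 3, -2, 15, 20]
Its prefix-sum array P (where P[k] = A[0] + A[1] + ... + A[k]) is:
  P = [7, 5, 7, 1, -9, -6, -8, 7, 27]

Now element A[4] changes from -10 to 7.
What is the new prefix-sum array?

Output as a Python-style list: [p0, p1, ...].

Answer: [7, 5, 7, 1, 8, 11, 9, 24, 44]

Derivation:
Change: A[4] -10 -> 7, delta = 17
P[k] for k < 4: unchanged (A[4] not included)
P[k] for k >= 4: shift by delta = 17
  P[0] = 7 + 0 = 7
  P[1] = 5 + 0 = 5
  P[2] = 7 + 0 = 7
  P[3] = 1 + 0 = 1
  P[4] = -9 + 17 = 8
  P[5] = -6 + 17 = 11
  P[6] = -8 + 17 = 9
  P[7] = 7 + 17 = 24
  P[8] = 27 + 17 = 44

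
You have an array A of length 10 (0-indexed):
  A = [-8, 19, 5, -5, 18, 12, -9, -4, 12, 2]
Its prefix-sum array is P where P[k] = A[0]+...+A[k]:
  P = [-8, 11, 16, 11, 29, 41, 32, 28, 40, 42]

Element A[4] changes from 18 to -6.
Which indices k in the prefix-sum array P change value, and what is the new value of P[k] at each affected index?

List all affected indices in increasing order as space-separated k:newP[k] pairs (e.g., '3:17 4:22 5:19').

P[k] = A[0] + ... + A[k]
P[k] includes A[4] iff k >= 4
Affected indices: 4, 5, ..., 9; delta = -24
  P[4]: 29 + -24 = 5
  P[5]: 41 + -24 = 17
  P[6]: 32 + -24 = 8
  P[7]: 28 + -24 = 4
  P[8]: 40 + -24 = 16
  P[9]: 42 + -24 = 18

Answer: 4:5 5:17 6:8 7:4 8:16 9:18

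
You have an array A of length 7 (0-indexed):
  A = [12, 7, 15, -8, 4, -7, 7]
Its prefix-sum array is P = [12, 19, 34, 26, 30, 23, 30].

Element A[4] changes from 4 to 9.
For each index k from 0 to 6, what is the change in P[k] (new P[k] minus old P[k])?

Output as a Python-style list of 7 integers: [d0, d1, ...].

Element change: A[4] 4 -> 9, delta = 5
For k < 4: P[k] unchanged, delta_P[k] = 0
For k >= 4: P[k] shifts by exactly 5
Delta array: [0, 0, 0, 0, 5, 5, 5]

Answer: [0, 0, 0, 0, 5, 5, 5]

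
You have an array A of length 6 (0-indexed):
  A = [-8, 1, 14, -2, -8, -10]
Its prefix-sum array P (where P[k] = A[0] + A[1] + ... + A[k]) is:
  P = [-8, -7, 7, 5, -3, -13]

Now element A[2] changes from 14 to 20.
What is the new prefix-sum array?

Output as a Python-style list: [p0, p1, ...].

Change: A[2] 14 -> 20, delta = 6
P[k] for k < 2: unchanged (A[2] not included)
P[k] for k >= 2: shift by delta = 6
  P[0] = -8 + 0 = -8
  P[1] = -7 + 0 = -7
  P[2] = 7 + 6 = 13
  P[3] = 5 + 6 = 11
  P[4] = -3 + 6 = 3
  P[5] = -13 + 6 = -7

Answer: [-8, -7, 13, 11, 3, -7]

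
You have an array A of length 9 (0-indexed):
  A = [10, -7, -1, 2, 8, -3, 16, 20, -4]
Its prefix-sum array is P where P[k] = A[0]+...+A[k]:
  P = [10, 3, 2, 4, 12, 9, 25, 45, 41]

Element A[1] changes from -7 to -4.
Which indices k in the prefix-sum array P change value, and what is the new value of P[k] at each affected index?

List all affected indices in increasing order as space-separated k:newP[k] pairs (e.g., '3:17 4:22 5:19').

Answer: 1:6 2:5 3:7 4:15 5:12 6:28 7:48 8:44

Derivation:
P[k] = A[0] + ... + A[k]
P[k] includes A[1] iff k >= 1
Affected indices: 1, 2, ..., 8; delta = 3
  P[1]: 3 + 3 = 6
  P[2]: 2 + 3 = 5
  P[3]: 4 + 3 = 7
  P[4]: 12 + 3 = 15
  P[5]: 9 + 3 = 12
  P[6]: 25 + 3 = 28
  P[7]: 45 + 3 = 48
  P[8]: 41 + 3 = 44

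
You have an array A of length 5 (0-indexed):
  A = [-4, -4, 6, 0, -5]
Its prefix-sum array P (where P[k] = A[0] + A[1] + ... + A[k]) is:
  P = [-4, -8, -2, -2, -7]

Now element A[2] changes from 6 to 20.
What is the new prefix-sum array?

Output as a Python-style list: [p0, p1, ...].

Change: A[2] 6 -> 20, delta = 14
P[k] for k < 2: unchanged (A[2] not included)
P[k] for k >= 2: shift by delta = 14
  P[0] = -4 + 0 = -4
  P[1] = -8 + 0 = -8
  P[2] = -2 + 14 = 12
  P[3] = -2 + 14 = 12
  P[4] = -7 + 14 = 7

Answer: [-4, -8, 12, 12, 7]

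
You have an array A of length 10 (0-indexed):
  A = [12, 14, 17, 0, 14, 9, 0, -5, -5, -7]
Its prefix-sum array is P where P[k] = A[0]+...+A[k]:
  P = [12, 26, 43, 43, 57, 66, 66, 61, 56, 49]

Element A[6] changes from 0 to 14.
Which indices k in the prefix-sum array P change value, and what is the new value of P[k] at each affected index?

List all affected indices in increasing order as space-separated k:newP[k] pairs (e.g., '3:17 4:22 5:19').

Answer: 6:80 7:75 8:70 9:63

Derivation:
P[k] = A[0] + ... + A[k]
P[k] includes A[6] iff k >= 6
Affected indices: 6, 7, ..., 9; delta = 14
  P[6]: 66 + 14 = 80
  P[7]: 61 + 14 = 75
  P[8]: 56 + 14 = 70
  P[9]: 49 + 14 = 63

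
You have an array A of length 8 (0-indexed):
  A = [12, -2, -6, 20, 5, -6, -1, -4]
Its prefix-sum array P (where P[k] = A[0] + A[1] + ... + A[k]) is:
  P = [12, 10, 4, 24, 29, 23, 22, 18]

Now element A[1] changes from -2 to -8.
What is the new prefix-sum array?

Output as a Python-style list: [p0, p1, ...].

Answer: [12, 4, -2, 18, 23, 17, 16, 12]

Derivation:
Change: A[1] -2 -> -8, delta = -6
P[k] for k < 1: unchanged (A[1] not included)
P[k] for k >= 1: shift by delta = -6
  P[0] = 12 + 0 = 12
  P[1] = 10 + -6 = 4
  P[2] = 4 + -6 = -2
  P[3] = 24 + -6 = 18
  P[4] = 29 + -6 = 23
  P[5] = 23 + -6 = 17
  P[6] = 22 + -6 = 16
  P[7] = 18 + -6 = 12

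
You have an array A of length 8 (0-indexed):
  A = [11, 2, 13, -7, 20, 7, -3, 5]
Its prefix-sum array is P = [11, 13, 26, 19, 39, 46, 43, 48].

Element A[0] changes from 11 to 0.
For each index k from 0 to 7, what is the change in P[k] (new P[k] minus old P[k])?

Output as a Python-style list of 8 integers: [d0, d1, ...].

Element change: A[0] 11 -> 0, delta = -11
For k < 0: P[k] unchanged, delta_P[k] = 0
For k >= 0: P[k] shifts by exactly -11
Delta array: [-11, -11, -11, -11, -11, -11, -11, -11]

Answer: [-11, -11, -11, -11, -11, -11, -11, -11]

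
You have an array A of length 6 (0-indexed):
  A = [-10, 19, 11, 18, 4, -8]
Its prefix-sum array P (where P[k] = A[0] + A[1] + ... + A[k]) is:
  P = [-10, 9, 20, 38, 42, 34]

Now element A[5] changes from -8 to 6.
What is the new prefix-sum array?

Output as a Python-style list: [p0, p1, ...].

Answer: [-10, 9, 20, 38, 42, 48]

Derivation:
Change: A[5] -8 -> 6, delta = 14
P[k] for k < 5: unchanged (A[5] not included)
P[k] for k >= 5: shift by delta = 14
  P[0] = -10 + 0 = -10
  P[1] = 9 + 0 = 9
  P[2] = 20 + 0 = 20
  P[3] = 38 + 0 = 38
  P[4] = 42 + 0 = 42
  P[5] = 34 + 14 = 48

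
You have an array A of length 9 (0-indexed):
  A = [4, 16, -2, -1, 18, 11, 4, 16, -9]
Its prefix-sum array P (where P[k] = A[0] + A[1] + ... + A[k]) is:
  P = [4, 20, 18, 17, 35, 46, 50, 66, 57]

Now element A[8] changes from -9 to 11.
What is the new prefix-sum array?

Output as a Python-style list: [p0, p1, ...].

Answer: [4, 20, 18, 17, 35, 46, 50, 66, 77]

Derivation:
Change: A[8] -9 -> 11, delta = 20
P[k] for k < 8: unchanged (A[8] not included)
P[k] for k >= 8: shift by delta = 20
  P[0] = 4 + 0 = 4
  P[1] = 20 + 0 = 20
  P[2] = 18 + 0 = 18
  P[3] = 17 + 0 = 17
  P[4] = 35 + 0 = 35
  P[5] = 46 + 0 = 46
  P[6] = 50 + 0 = 50
  P[7] = 66 + 0 = 66
  P[8] = 57 + 20 = 77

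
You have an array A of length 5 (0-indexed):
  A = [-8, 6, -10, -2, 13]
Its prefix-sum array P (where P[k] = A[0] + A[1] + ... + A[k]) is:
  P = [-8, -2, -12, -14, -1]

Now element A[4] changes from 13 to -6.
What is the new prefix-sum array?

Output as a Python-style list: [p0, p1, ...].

Answer: [-8, -2, -12, -14, -20]

Derivation:
Change: A[4] 13 -> -6, delta = -19
P[k] for k < 4: unchanged (A[4] not included)
P[k] for k >= 4: shift by delta = -19
  P[0] = -8 + 0 = -8
  P[1] = -2 + 0 = -2
  P[2] = -12 + 0 = -12
  P[3] = -14 + 0 = -14
  P[4] = -1 + -19 = -20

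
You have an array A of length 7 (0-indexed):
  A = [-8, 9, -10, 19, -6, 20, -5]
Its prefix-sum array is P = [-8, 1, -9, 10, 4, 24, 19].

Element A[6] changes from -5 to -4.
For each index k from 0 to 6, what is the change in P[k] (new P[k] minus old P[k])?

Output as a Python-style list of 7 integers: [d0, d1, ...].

Answer: [0, 0, 0, 0, 0, 0, 1]

Derivation:
Element change: A[6] -5 -> -4, delta = 1
For k < 6: P[k] unchanged, delta_P[k] = 0
For k >= 6: P[k] shifts by exactly 1
Delta array: [0, 0, 0, 0, 0, 0, 1]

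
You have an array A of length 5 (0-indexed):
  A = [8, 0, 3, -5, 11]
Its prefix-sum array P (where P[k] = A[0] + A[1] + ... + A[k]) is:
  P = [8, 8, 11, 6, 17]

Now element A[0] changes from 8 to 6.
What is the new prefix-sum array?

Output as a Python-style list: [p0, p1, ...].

Answer: [6, 6, 9, 4, 15]

Derivation:
Change: A[0] 8 -> 6, delta = -2
P[k] for k < 0: unchanged (A[0] not included)
P[k] for k >= 0: shift by delta = -2
  P[0] = 8 + -2 = 6
  P[1] = 8 + -2 = 6
  P[2] = 11 + -2 = 9
  P[3] = 6 + -2 = 4
  P[4] = 17 + -2 = 15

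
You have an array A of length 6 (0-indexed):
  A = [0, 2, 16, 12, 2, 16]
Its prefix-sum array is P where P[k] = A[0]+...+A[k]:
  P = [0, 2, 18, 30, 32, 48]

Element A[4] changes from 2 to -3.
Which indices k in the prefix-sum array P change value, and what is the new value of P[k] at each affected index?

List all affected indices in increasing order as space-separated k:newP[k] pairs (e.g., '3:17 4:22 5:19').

Answer: 4:27 5:43

Derivation:
P[k] = A[0] + ... + A[k]
P[k] includes A[4] iff k >= 4
Affected indices: 4, 5, ..., 5; delta = -5
  P[4]: 32 + -5 = 27
  P[5]: 48 + -5 = 43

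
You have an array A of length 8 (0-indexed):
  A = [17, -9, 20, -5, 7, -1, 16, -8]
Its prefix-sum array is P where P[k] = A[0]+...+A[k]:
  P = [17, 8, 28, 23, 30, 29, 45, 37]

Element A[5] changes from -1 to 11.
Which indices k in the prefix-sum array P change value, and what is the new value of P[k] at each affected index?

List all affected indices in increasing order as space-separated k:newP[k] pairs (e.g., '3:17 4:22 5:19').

P[k] = A[0] + ... + A[k]
P[k] includes A[5] iff k >= 5
Affected indices: 5, 6, ..., 7; delta = 12
  P[5]: 29 + 12 = 41
  P[6]: 45 + 12 = 57
  P[7]: 37 + 12 = 49

Answer: 5:41 6:57 7:49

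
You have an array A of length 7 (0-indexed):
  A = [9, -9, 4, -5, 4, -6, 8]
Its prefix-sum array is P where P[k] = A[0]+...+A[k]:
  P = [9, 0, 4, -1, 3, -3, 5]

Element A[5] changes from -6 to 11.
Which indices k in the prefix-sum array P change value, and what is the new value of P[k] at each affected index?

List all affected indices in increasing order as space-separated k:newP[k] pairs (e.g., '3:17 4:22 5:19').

Answer: 5:14 6:22

Derivation:
P[k] = A[0] + ... + A[k]
P[k] includes A[5] iff k >= 5
Affected indices: 5, 6, ..., 6; delta = 17
  P[5]: -3 + 17 = 14
  P[6]: 5 + 17 = 22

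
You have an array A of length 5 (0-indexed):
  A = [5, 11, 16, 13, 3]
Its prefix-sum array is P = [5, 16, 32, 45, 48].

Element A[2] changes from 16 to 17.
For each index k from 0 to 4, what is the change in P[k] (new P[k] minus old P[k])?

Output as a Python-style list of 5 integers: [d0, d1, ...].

Answer: [0, 0, 1, 1, 1]

Derivation:
Element change: A[2] 16 -> 17, delta = 1
For k < 2: P[k] unchanged, delta_P[k] = 0
For k >= 2: P[k] shifts by exactly 1
Delta array: [0, 0, 1, 1, 1]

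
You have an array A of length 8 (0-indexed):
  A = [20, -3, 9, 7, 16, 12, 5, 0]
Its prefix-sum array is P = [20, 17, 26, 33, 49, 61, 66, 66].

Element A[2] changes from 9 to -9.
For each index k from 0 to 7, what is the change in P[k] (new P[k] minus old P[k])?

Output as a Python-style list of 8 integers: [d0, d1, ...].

Answer: [0, 0, -18, -18, -18, -18, -18, -18]

Derivation:
Element change: A[2] 9 -> -9, delta = -18
For k < 2: P[k] unchanged, delta_P[k] = 0
For k >= 2: P[k] shifts by exactly -18
Delta array: [0, 0, -18, -18, -18, -18, -18, -18]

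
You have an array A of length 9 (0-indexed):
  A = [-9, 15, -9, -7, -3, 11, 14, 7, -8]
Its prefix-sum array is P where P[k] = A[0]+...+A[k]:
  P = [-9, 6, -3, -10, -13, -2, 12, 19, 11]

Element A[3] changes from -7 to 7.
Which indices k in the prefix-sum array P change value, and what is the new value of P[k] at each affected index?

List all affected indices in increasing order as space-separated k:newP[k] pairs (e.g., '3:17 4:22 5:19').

P[k] = A[0] + ... + A[k]
P[k] includes A[3] iff k >= 3
Affected indices: 3, 4, ..., 8; delta = 14
  P[3]: -10 + 14 = 4
  P[4]: -13 + 14 = 1
  P[5]: -2 + 14 = 12
  P[6]: 12 + 14 = 26
  P[7]: 19 + 14 = 33
  P[8]: 11 + 14 = 25

Answer: 3:4 4:1 5:12 6:26 7:33 8:25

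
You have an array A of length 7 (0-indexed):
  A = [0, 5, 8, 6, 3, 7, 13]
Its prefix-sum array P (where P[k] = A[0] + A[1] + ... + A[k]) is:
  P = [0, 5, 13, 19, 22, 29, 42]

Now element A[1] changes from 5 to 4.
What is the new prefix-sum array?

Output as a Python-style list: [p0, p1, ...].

Change: A[1] 5 -> 4, delta = -1
P[k] for k < 1: unchanged (A[1] not included)
P[k] for k >= 1: shift by delta = -1
  P[0] = 0 + 0 = 0
  P[1] = 5 + -1 = 4
  P[2] = 13 + -1 = 12
  P[3] = 19 + -1 = 18
  P[4] = 22 + -1 = 21
  P[5] = 29 + -1 = 28
  P[6] = 42 + -1 = 41

Answer: [0, 4, 12, 18, 21, 28, 41]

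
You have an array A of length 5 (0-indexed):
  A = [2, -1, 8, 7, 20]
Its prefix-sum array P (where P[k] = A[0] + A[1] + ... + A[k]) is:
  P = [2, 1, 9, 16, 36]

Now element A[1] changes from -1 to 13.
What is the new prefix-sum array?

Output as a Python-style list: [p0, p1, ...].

Answer: [2, 15, 23, 30, 50]

Derivation:
Change: A[1] -1 -> 13, delta = 14
P[k] for k < 1: unchanged (A[1] not included)
P[k] for k >= 1: shift by delta = 14
  P[0] = 2 + 0 = 2
  P[1] = 1 + 14 = 15
  P[2] = 9 + 14 = 23
  P[3] = 16 + 14 = 30
  P[4] = 36 + 14 = 50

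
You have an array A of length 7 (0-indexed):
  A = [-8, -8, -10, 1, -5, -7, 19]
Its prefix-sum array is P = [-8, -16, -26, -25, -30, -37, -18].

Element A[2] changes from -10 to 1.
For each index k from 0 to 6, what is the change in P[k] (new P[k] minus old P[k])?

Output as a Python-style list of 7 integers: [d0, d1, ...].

Element change: A[2] -10 -> 1, delta = 11
For k < 2: P[k] unchanged, delta_P[k] = 0
For k >= 2: P[k] shifts by exactly 11
Delta array: [0, 0, 11, 11, 11, 11, 11]

Answer: [0, 0, 11, 11, 11, 11, 11]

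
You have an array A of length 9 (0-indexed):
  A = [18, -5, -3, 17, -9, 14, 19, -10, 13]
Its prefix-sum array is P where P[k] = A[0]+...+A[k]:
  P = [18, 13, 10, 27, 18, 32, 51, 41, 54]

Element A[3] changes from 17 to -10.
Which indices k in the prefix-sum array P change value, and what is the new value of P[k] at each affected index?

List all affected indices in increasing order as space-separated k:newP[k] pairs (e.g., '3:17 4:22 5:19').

P[k] = A[0] + ... + A[k]
P[k] includes A[3] iff k >= 3
Affected indices: 3, 4, ..., 8; delta = -27
  P[3]: 27 + -27 = 0
  P[4]: 18 + -27 = -9
  P[5]: 32 + -27 = 5
  P[6]: 51 + -27 = 24
  P[7]: 41 + -27 = 14
  P[8]: 54 + -27 = 27

Answer: 3:0 4:-9 5:5 6:24 7:14 8:27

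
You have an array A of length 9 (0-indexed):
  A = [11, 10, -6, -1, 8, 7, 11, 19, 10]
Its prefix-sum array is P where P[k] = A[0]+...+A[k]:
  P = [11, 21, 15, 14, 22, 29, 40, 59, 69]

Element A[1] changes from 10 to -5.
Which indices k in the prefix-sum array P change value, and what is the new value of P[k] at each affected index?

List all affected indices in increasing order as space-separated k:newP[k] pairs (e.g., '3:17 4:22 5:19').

P[k] = A[0] + ... + A[k]
P[k] includes A[1] iff k >= 1
Affected indices: 1, 2, ..., 8; delta = -15
  P[1]: 21 + -15 = 6
  P[2]: 15 + -15 = 0
  P[3]: 14 + -15 = -1
  P[4]: 22 + -15 = 7
  P[5]: 29 + -15 = 14
  P[6]: 40 + -15 = 25
  P[7]: 59 + -15 = 44
  P[8]: 69 + -15 = 54

Answer: 1:6 2:0 3:-1 4:7 5:14 6:25 7:44 8:54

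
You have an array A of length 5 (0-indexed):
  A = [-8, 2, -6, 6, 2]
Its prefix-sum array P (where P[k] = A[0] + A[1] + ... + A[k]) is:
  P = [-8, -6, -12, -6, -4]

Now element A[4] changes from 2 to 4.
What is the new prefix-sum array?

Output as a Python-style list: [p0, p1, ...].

Answer: [-8, -6, -12, -6, -2]

Derivation:
Change: A[4] 2 -> 4, delta = 2
P[k] for k < 4: unchanged (A[4] not included)
P[k] for k >= 4: shift by delta = 2
  P[0] = -8 + 0 = -8
  P[1] = -6 + 0 = -6
  P[2] = -12 + 0 = -12
  P[3] = -6 + 0 = -6
  P[4] = -4 + 2 = -2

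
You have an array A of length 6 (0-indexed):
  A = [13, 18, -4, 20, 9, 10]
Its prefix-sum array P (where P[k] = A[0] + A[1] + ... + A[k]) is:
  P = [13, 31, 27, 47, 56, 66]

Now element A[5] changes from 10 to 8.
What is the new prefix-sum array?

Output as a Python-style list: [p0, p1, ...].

Change: A[5] 10 -> 8, delta = -2
P[k] for k < 5: unchanged (A[5] not included)
P[k] for k >= 5: shift by delta = -2
  P[0] = 13 + 0 = 13
  P[1] = 31 + 0 = 31
  P[2] = 27 + 0 = 27
  P[3] = 47 + 0 = 47
  P[4] = 56 + 0 = 56
  P[5] = 66 + -2 = 64

Answer: [13, 31, 27, 47, 56, 64]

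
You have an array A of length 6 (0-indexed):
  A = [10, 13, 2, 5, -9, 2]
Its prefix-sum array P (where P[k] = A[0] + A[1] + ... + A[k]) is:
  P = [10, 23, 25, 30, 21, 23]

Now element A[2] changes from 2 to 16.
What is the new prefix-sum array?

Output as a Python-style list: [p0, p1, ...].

Change: A[2] 2 -> 16, delta = 14
P[k] for k < 2: unchanged (A[2] not included)
P[k] for k >= 2: shift by delta = 14
  P[0] = 10 + 0 = 10
  P[1] = 23 + 0 = 23
  P[2] = 25 + 14 = 39
  P[3] = 30 + 14 = 44
  P[4] = 21 + 14 = 35
  P[5] = 23 + 14 = 37

Answer: [10, 23, 39, 44, 35, 37]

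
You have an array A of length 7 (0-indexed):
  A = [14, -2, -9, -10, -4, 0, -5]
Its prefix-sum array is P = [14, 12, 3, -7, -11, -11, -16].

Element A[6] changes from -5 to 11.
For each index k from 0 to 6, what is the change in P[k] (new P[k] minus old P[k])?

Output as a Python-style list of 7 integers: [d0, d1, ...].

Element change: A[6] -5 -> 11, delta = 16
For k < 6: P[k] unchanged, delta_P[k] = 0
For k >= 6: P[k] shifts by exactly 16
Delta array: [0, 0, 0, 0, 0, 0, 16]

Answer: [0, 0, 0, 0, 0, 0, 16]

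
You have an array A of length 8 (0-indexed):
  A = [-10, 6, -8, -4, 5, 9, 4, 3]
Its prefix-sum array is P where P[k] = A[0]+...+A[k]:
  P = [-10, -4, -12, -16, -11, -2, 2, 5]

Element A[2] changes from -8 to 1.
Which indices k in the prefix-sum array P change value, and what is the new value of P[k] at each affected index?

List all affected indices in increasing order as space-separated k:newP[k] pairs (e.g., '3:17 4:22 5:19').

P[k] = A[0] + ... + A[k]
P[k] includes A[2] iff k >= 2
Affected indices: 2, 3, ..., 7; delta = 9
  P[2]: -12 + 9 = -3
  P[3]: -16 + 9 = -7
  P[4]: -11 + 9 = -2
  P[5]: -2 + 9 = 7
  P[6]: 2 + 9 = 11
  P[7]: 5 + 9 = 14

Answer: 2:-3 3:-7 4:-2 5:7 6:11 7:14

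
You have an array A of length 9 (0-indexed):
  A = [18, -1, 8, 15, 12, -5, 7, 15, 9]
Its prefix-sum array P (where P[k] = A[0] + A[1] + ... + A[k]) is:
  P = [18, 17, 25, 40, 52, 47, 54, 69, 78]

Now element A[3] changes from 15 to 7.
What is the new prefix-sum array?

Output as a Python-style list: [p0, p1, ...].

Change: A[3] 15 -> 7, delta = -8
P[k] for k < 3: unchanged (A[3] not included)
P[k] for k >= 3: shift by delta = -8
  P[0] = 18 + 0 = 18
  P[1] = 17 + 0 = 17
  P[2] = 25 + 0 = 25
  P[3] = 40 + -8 = 32
  P[4] = 52 + -8 = 44
  P[5] = 47 + -8 = 39
  P[6] = 54 + -8 = 46
  P[7] = 69 + -8 = 61
  P[8] = 78 + -8 = 70

Answer: [18, 17, 25, 32, 44, 39, 46, 61, 70]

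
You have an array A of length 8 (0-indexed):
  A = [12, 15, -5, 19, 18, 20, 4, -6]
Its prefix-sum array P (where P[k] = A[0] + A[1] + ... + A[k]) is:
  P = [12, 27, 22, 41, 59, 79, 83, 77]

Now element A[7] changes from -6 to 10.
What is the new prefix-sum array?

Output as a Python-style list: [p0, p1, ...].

Answer: [12, 27, 22, 41, 59, 79, 83, 93]

Derivation:
Change: A[7] -6 -> 10, delta = 16
P[k] for k < 7: unchanged (A[7] not included)
P[k] for k >= 7: shift by delta = 16
  P[0] = 12 + 0 = 12
  P[1] = 27 + 0 = 27
  P[2] = 22 + 0 = 22
  P[3] = 41 + 0 = 41
  P[4] = 59 + 0 = 59
  P[5] = 79 + 0 = 79
  P[6] = 83 + 0 = 83
  P[7] = 77 + 16 = 93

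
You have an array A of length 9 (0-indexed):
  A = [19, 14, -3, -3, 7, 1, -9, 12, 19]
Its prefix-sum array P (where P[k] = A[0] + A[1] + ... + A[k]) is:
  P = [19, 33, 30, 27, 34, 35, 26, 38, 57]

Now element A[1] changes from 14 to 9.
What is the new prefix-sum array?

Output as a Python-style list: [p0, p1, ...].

Answer: [19, 28, 25, 22, 29, 30, 21, 33, 52]

Derivation:
Change: A[1] 14 -> 9, delta = -5
P[k] for k < 1: unchanged (A[1] not included)
P[k] for k >= 1: shift by delta = -5
  P[0] = 19 + 0 = 19
  P[1] = 33 + -5 = 28
  P[2] = 30 + -5 = 25
  P[3] = 27 + -5 = 22
  P[4] = 34 + -5 = 29
  P[5] = 35 + -5 = 30
  P[6] = 26 + -5 = 21
  P[7] = 38 + -5 = 33
  P[8] = 57 + -5 = 52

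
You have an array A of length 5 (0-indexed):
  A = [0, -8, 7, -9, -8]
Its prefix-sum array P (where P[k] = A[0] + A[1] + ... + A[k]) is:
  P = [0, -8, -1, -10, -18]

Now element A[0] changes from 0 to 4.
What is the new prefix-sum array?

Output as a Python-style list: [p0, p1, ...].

Change: A[0] 0 -> 4, delta = 4
P[k] for k < 0: unchanged (A[0] not included)
P[k] for k >= 0: shift by delta = 4
  P[0] = 0 + 4 = 4
  P[1] = -8 + 4 = -4
  P[2] = -1 + 4 = 3
  P[3] = -10 + 4 = -6
  P[4] = -18 + 4 = -14

Answer: [4, -4, 3, -6, -14]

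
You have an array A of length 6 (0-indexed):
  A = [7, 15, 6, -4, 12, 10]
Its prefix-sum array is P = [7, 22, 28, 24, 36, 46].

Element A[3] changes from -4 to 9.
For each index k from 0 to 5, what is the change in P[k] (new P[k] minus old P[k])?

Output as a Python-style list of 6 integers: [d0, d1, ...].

Answer: [0, 0, 0, 13, 13, 13]

Derivation:
Element change: A[3] -4 -> 9, delta = 13
For k < 3: P[k] unchanged, delta_P[k] = 0
For k >= 3: P[k] shifts by exactly 13
Delta array: [0, 0, 0, 13, 13, 13]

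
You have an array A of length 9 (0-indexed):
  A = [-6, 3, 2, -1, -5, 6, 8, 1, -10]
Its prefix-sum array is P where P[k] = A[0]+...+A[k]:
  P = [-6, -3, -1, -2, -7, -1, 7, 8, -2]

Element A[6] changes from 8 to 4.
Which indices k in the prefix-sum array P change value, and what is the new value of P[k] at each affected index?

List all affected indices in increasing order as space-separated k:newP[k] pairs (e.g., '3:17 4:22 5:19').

P[k] = A[0] + ... + A[k]
P[k] includes A[6] iff k >= 6
Affected indices: 6, 7, ..., 8; delta = -4
  P[6]: 7 + -4 = 3
  P[7]: 8 + -4 = 4
  P[8]: -2 + -4 = -6

Answer: 6:3 7:4 8:-6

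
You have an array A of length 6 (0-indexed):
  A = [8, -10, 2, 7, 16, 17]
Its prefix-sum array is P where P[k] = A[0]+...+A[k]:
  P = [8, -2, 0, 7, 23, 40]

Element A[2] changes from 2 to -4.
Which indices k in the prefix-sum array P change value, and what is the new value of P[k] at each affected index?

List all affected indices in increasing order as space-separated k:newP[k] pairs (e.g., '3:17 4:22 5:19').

P[k] = A[0] + ... + A[k]
P[k] includes A[2] iff k >= 2
Affected indices: 2, 3, ..., 5; delta = -6
  P[2]: 0 + -6 = -6
  P[3]: 7 + -6 = 1
  P[4]: 23 + -6 = 17
  P[5]: 40 + -6 = 34

Answer: 2:-6 3:1 4:17 5:34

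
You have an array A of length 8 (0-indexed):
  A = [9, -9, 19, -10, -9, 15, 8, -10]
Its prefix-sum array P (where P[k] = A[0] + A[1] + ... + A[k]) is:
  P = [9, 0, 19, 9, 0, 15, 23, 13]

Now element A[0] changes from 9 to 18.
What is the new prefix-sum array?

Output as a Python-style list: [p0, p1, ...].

Change: A[0] 9 -> 18, delta = 9
P[k] for k < 0: unchanged (A[0] not included)
P[k] for k >= 0: shift by delta = 9
  P[0] = 9 + 9 = 18
  P[1] = 0 + 9 = 9
  P[2] = 19 + 9 = 28
  P[3] = 9 + 9 = 18
  P[4] = 0 + 9 = 9
  P[5] = 15 + 9 = 24
  P[6] = 23 + 9 = 32
  P[7] = 13 + 9 = 22

Answer: [18, 9, 28, 18, 9, 24, 32, 22]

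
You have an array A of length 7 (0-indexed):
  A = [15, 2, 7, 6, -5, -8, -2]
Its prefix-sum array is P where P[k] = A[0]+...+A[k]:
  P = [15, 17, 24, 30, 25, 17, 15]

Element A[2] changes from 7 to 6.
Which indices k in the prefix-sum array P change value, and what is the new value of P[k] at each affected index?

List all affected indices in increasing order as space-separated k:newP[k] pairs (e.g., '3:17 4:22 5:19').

P[k] = A[0] + ... + A[k]
P[k] includes A[2] iff k >= 2
Affected indices: 2, 3, ..., 6; delta = -1
  P[2]: 24 + -1 = 23
  P[3]: 30 + -1 = 29
  P[4]: 25 + -1 = 24
  P[5]: 17 + -1 = 16
  P[6]: 15 + -1 = 14

Answer: 2:23 3:29 4:24 5:16 6:14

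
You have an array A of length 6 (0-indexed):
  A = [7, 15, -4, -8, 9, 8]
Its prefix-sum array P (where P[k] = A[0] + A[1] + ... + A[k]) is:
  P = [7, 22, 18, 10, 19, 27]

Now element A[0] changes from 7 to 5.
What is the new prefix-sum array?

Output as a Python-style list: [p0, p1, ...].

Answer: [5, 20, 16, 8, 17, 25]

Derivation:
Change: A[0] 7 -> 5, delta = -2
P[k] for k < 0: unchanged (A[0] not included)
P[k] for k >= 0: shift by delta = -2
  P[0] = 7 + -2 = 5
  P[1] = 22 + -2 = 20
  P[2] = 18 + -2 = 16
  P[3] = 10 + -2 = 8
  P[4] = 19 + -2 = 17
  P[5] = 27 + -2 = 25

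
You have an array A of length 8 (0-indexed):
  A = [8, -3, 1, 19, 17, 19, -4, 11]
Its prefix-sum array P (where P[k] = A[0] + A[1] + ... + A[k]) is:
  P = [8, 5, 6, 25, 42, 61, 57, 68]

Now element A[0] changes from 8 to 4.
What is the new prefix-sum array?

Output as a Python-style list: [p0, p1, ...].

Answer: [4, 1, 2, 21, 38, 57, 53, 64]

Derivation:
Change: A[0] 8 -> 4, delta = -4
P[k] for k < 0: unchanged (A[0] not included)
P[k] for k >= 0: shift by delta = -4
  P[0] = 8 + -4 = 4
  P[1] = 5 + -4 = 1
  P[2] = 6 + -4 = 2
  P[3] = 25 + -4 = 21
  P[4] = 42 + -4 = 38
  P[5] = 61 + -4 = 57
  P[6] = 57 + -4 = 53
  P[7] = 68 + -4 = 64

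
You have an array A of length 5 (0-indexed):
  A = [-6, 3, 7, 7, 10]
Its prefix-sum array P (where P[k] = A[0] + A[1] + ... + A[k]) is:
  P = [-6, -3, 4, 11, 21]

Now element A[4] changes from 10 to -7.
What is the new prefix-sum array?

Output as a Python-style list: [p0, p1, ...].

Answer: [-6, -3, 4, 11, 4]

Derivation:
Change: A[4] 10 -> -7, delta = -17
P[k] for k < 4: unchanged (A[4] not included)
P[k] for k >= 4: shift by delta = -17
  P[0] = -6 + 0 = -6
  P[1] = -3 + 0 = -3
  P[2] = 4 + 0 = 4
  P[3] = 11 + 0 = 11
  P[4] = 21 + -17 = 4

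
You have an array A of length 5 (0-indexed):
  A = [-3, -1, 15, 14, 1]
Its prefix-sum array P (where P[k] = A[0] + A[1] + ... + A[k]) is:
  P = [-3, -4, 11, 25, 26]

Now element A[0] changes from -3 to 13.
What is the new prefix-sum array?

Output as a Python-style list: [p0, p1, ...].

Change: A[0] -3 -> 13, delta = 16
P[k] for k < 0: unchanged (A[0] not included)
P[k] for k >= 0: shift by delta = 16
  P[0] = -3 + 16 = 13
  P[1] = -4 + 16 = 12
  P[2] = 11 + 16 = 27
  P[3] = 25 + 16 = 41
  P[4] = 26 + 16 = 42

Answer: [13, 12, 27, 41, 42]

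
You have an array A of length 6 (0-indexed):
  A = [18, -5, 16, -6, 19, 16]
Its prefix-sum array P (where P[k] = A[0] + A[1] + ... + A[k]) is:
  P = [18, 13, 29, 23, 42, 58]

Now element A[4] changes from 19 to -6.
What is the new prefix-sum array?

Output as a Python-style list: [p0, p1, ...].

Change: A[4] 19 -> -6, delta = -25
P[k] for k < 4: unchanged (A[4] not included)
P[k] for k >= 4: shift by delta = -25
  P[0] = 18 + 0 = 18
  P[1] = 13 + 0 = 13
  P[2] = 29 + 0 = 29
  P[3] = 23 + 0 = 23
  P[4] = 42 + -25 = 17
  P[5] = 58 + -25 = 33

Answer: [18, 13, 29, 23, 17, 33]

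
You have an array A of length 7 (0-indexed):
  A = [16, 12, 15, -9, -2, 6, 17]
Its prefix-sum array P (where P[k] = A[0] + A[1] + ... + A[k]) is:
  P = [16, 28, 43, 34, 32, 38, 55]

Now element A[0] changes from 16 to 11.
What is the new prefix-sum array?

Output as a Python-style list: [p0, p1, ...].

Change: A[0] 16 -> 11, delta = -5
P[k] for k < 0: unchanged (A[0] not included)
P[k] for k >= 0: shift by delta = -5
  P[0] = 16 + -5 = 11
  P[1] = 28 + -5 = 23
  P[2] = 43 + -5 = 38
  P[3] = 34 + -5 = 29
  P[4] = 32 + -5 = 27
  P[5] = 38 + -5 = 33
  P[6] = 55 + -5 = 50

Answer: [11, 23, 38, 29, 27, 33, 50]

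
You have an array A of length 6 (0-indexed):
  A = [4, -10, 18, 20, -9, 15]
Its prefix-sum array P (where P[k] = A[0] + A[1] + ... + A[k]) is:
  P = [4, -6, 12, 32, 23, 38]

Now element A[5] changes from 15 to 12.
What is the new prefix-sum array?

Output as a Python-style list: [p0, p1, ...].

Answer: [4, -6, 12, 32, 23, 35]

Derivation:
Change: A[5] 15 -> 12, delta = -3
P[k] for k < 5: unchanged (A[5] not included)
P[k] for k >= 5: shift by delta = -3
  P[0] = 4 + 0 = 4
  P[1] = -6 + 0 = -6
  P[2] = 12 + 0 = 12
  P[3] = 32 + 0 = 32
  P[4] = 23 + 0 = 23
  P[5] = 38 + -3 = 35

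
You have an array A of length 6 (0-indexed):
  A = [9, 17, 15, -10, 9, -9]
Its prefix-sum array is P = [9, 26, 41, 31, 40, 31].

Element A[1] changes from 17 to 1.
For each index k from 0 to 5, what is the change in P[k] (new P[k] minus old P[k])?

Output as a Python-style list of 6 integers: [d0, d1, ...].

Answer: [0, -16, -16, -16, -16, -16]

Derivation:
Element change: A[1] 17 -> 1, delta = -16
For k < 1: P[k] unchanged, delta_P[k] = 0
For k >= 1: P[k] shifts by exactly -16
Delta array: [0, -16, -16, -16, -16, -16]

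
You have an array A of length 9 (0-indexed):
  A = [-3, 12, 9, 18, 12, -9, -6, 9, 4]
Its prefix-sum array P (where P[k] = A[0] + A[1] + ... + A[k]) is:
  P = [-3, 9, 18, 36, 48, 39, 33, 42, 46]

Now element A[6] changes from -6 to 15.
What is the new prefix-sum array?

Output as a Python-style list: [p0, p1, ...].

Change: A[6] -6 -> 15, delta = 21
P[k] for k < 6: unchanged (A[6] not included)
P[k] for k >= 6: shift by delta = 21
  P[0] = -3 + 0 = -3
  P[1] = 9 + 0 = 9
  P[2] = 18 + 0 = 18
  P[3] = 36 + 0 = 36
  P[4] = 48 + 0 = 48
  P[5] = 39 + 0 = 39
  P[6] = 33 + 21 = 54
  P[7] = 42 + 21 = 63
  P[8] = 46 + 21 = 67

Answer: [-3, 9, 18, 36, 48, 39, 54, 63, 67]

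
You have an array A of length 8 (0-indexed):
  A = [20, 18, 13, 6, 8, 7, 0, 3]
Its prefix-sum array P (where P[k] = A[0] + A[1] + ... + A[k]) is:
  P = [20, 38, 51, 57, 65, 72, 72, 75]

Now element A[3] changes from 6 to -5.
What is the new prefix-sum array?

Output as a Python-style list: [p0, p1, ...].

Answer: [20, 38, 51, 46, 54, 61, 61, 64]

Derivation:
Change: A[3] 6 -> -5, delta = -11
P[k] for k < 3: unchanged (A[3] not included)
P[k] for k >= 3: shift by delta = -11
  P[0] = 20 + 0 = 20
  P[1] = 38 + 0 = 38
  P[2] = 51 + 0 = 51
  P[3] = 57 + -11 = 46
  P[4] = 65 + -11 = 54
  P[5] = 72 + -11 = 61
  P[6] = 72 + -11 = 61
  P[7] = 75 + -11 = 64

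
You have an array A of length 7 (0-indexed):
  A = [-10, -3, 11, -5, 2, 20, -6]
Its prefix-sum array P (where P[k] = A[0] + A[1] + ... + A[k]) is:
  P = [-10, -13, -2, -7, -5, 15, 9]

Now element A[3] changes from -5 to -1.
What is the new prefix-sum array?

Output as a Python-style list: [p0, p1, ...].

Change: A[3] -5 -> -1, delta = 4
P[k] for k < 3: unchanged (A[3] not included)
P[k] for k >= 3: shift by delta = 4
  P[0] = -10 + 0 = -10
  P[1] = -13 + 0 = -13
  P[2] = -2 + 0 = -2
  P[3] = -7 + 4 = -3
  P[4] = -5 + 4 = -1
  P[5] = 15 + 4 = 19
  P[6] = 9 + 4 = 13

Answer: [-10, -13, -2, -3, -1, 19, 13]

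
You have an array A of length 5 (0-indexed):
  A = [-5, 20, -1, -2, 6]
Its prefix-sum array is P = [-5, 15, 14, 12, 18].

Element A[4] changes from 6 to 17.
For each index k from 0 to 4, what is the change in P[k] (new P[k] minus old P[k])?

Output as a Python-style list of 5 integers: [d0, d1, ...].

Answer: [0, 0, 0, 0, 11]

Derivation:
Element change: A[4] 6 -> 17, delta = 11
For k < 4: P[k] unchanged, delta_P[k] = 0
For k >= 4: P[k] shifts by exactly 11
Delta array: [0, 0, 0, 0, 11]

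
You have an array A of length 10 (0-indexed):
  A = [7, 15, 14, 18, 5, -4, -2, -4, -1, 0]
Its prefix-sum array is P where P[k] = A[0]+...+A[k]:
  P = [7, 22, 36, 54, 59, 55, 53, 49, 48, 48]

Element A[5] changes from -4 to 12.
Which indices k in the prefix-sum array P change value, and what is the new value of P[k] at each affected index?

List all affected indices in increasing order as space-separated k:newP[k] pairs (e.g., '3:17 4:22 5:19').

Answer: 5:71 6:69 7:65 8:64 9:64

Derivation:
P[k] = A[0] + ... + A[k]
P[k] includes A[5] iff k >= 5
Affected indices: 5, 6, ..., 9; delta = 16
  P[5]: 55 + 16 = 71
  P[6]: 53 + 16 = 69
  P[7]: 49 + 16 = 65
  P[8]: 48 + 16 = 64
  P[9]: 48 + 16 = 64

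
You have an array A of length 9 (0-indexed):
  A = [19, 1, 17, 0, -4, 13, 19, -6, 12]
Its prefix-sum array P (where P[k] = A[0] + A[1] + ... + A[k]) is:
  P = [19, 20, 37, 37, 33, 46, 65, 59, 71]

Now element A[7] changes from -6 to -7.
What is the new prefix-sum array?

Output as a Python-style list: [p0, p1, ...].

Answer: [19, 20, 37, 37, 33, 46, 65, 58, 70]

Derivation:
Change: A[7] -6 -> -7, delta = -1
P[k] for k < 7: unchanged (A[7] not included)
P[k] for k >= 7: shift by delta = -1
  P[0] = 19 + 0 = 19
  P[1] = 20 + 0 = 20
  P[2] = 37 + 0 = 37
  P[3] = 37 + 0 = 37
  P[4] = 33 + 0 = 33
  P[5] = 46 + 0 = 46
  P[6] = 65 + 0 = 65
  P[7] = 59 + -1 = 58
  P[8] = 71 + -1 = 70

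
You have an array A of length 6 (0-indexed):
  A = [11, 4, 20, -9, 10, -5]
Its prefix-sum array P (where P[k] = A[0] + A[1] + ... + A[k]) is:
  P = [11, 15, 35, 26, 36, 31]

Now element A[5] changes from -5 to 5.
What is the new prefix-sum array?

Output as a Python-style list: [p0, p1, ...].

Change: A[5] -5 -> 5, delta = 10
P[k] for k < 5: unchanged (A[5] not included)
P[k] for k >= 5: shift by delta = 10
  P[0] = 11 + 0 = 11
  P[1] = 15 + 0 = 15
  P[2] = 35 + 0 = 35
  P[3] = 26 + 0 = 26
  P[4] = 36 + 0 = 36
  P[5] = 31 + 10 = 41

Answer: [11, 15, 35, 26, 36, 41]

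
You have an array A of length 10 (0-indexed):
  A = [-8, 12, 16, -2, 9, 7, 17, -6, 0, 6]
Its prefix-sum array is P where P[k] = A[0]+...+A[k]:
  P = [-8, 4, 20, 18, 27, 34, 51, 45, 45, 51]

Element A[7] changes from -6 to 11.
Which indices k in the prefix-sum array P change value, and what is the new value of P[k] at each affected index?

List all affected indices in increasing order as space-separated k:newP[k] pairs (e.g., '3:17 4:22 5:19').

P[k] = A[0] + ... + A[k]
P[k] includes A[7] iff k >= 7
Affected indices: 7, 8, ..., 9; delta = 17
  P[7]: 45 + 17 = 62
  P[8]: 45 + 17 = 62
  P[9]: 51 + 17 = 68

Answer: 7:62 8:62 9:68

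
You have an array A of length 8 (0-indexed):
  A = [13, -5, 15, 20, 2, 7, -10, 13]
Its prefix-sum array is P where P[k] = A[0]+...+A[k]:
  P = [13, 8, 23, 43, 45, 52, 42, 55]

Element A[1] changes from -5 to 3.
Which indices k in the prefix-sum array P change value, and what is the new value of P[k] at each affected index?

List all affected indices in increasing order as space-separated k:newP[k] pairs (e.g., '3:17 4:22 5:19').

P[k] = A[0] + ... + A[k]
P[k] includes A[1] iff k >= 1
Affected indices: 1, 2, ..., 7; delta = 8
  P[1]: 8 + 8 = 16
  P[2]: 23 + 8 = 31
  P[3]: 43 + 8 = 51
  P[4]: 45 + 8 = 53
  P[5]: 52 + 8 = 60
  P[6]: 42 + 8 = 50
  P[7]: 55 + 8 = 63

Answer: 1:16 2:31 3:51 4:53 5:60 6:50 7:63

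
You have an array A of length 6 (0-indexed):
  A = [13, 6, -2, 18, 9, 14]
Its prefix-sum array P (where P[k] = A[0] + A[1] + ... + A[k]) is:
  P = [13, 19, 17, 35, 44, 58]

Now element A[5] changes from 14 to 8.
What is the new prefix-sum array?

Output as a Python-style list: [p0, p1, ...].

Answer: [13, 19, 17, 35, 44, 52]

Derivation:
Change: A[5] 14 -> 8, delta = -6
P[k] for k < 5: unchanged (A[5] not included)
P[k] for k >= 5: shift by delta = -6
  P[0] = 13 + 0 = 13
  P[1] = 19 + 0 = 19
  P[2] = 17 + 0 = 17
  P[3] = 35 + 0 = 35
  P[4] = 44 + 0 = 44
  P[5] = 58 + -6 = 52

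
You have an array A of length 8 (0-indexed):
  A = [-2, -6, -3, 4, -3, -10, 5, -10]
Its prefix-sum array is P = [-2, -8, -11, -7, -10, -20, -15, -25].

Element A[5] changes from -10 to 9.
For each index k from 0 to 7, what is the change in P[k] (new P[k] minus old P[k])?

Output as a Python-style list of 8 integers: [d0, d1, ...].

Element change: A[5] -10 -> 9, delta = 19
For k < 5: P[k] unchanged, delta_P[k] = 0
For k >= 5: P[k] shifts by exactly 19
Delta array: [0, 0, 0, 0, 0, 19, 19, 19]

Answer: [0, 0, 0, 0, 0, 19, 19, 19]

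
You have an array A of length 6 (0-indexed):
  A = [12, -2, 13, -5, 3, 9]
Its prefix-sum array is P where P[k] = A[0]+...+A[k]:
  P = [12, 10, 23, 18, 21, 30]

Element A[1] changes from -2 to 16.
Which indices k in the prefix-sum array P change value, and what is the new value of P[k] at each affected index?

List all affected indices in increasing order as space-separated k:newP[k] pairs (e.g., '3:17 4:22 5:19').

Answer: 1:28 2:41 3:36 4:39 5:48

Derivation:
P[k] = A[0] + ... + A[k]
P[k] includes A[1] iff k >= 1
Affected indices: 1, 2, ..., 5; delta = 18
  P[1]: 10 + 18 = 28
  P[2]: 23 + 18 = 41
  P[3]: 18 + 18 = 36
  P[4]: 21 + 18 = 39
  P[5]: 30 + 18 = 48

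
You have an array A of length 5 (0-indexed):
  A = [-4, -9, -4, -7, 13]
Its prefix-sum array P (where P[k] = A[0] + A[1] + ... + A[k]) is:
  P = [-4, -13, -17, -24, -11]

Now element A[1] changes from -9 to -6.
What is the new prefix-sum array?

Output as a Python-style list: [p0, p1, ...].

Change: A[1] -9 -> -6, delta = 3
P[k] for k < 1: unchanged (A[1] not included)
P[k] for k >= 1: shift by delta = 3
  P[0] = -4 + 0 = -4
  P[1] = -13 + 3 = -10
  P[2] = -17 + 3 = -14
  P[3] = -24 + 3 = -21
  P[4] = -11 + 3 = -8

Answer: [-4, -10, -14, -21, -8]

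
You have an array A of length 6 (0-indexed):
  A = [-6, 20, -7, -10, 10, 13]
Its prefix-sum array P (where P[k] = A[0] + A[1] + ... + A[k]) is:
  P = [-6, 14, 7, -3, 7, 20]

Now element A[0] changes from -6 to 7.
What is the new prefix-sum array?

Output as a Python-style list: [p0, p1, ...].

Answer: [7, 27, 20, 10, 20, 33]

Derivation:
Change: A[0] -6 -> 7, delta = 13
P[k] for k < 0: unchanged (A[0] not included)
P[k] for k >= 0: shift by delta = 13
  P[0] = -6 + 13 = 7
  P[1] = 14 + 13 = 27
  P[2] = 7 + 13 = 20
  P[3] = -3 + 13 = 10
  P[4] = 7 + 13 = 20
  P[5] = 20 + 13 = 33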